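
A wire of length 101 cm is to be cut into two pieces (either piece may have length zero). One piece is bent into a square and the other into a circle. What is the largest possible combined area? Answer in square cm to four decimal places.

Let x be the length used for the square. Square side x/4; circle radius (101−x)/(2π).
A(x) = (x/4)² + π·((101−x)/(2π))² = x²/16 + (101−x)²/(4π) for 0 ≤ x ≤ 101. A'(x) = x/8 − (101−x)/(2π) = 0 gives x = 4·101/(π+4) ≈ 56.5700.
A'' > 0, so the interior critical point is a minimum; the maximum is at an endpoint. A(0) = 811.7698 and A(101) = 637.5625, so the largest area is 811.7698.

811.7698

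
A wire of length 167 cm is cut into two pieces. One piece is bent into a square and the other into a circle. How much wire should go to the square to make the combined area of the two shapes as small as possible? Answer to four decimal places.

Let x be the length used for the square. Square side x/4; circle radius (167−x)/(2π).
A(x) = (x/4)² + π·((167−x)/(2π))² = x²/16 + (167−x)²/(4π) for 0 ≤ x ≤ 167. A'(x) = x/8 − (167−x)/(2π) = 0 gives x = 4·167/(π+4) ≈ 93.5366.
A'' = 1/8 + 1/(2π) > 0, so this gives the minimum combined area; x ≈ 93.5366 cm to the square.

93.5366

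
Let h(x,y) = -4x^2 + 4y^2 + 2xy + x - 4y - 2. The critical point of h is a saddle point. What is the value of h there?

∂h/∂x = -8x + 2y + 1 = 0 and ∂h/∂y = 2x + 8y - 4 = 0, so (x, y) = (4/17, 15/34).
The Hessian has h_{xx} = -8, h_{yy} = 8, h_{xy} = 2, giving D = -68 < 0, so the point is a saddle point.
h(4/17, 15/34) = -47/17.

-47/17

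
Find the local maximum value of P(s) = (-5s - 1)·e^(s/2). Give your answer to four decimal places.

3.3287

By the product rule, P'(s) = (-(5/2)s - 11/2)·e^(s/2). Since e^(s/2) > 0, the only critical point is s = -11/5.
P''(-11/5) has the same sign as -5/2 < 0, so this is a local maximum.
P(-11/5) = (10)·e^(-11/10) ≈ 3.3287.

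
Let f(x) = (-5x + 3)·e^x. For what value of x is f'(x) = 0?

By the product rule, f'(x) = (-5x - 2)·e^x. Since e^x > 0, the only critical point is x = -2/5.
f''(-2/5) has the same sign as -5 < 0, so this is a local maximum.
f(-2/5) = (5)·e^(-2/5) ≈ 3.3516.

-2/5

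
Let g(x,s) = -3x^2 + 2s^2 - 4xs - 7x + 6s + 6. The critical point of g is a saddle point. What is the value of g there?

∂g/∂x = -6x - 4s - 7 = 0 and ∂g/∂s = -4x + 4s + 6 = 0, so (x, s) = (-1/10, -8/5).
The Hessian has g_{xx} = -6, g_{ss} = 4, g_{xs} = -4, giving D = -40 < 0, so the point is a saddle point.
g(-1/10, -8/5) = 31/20.

31/20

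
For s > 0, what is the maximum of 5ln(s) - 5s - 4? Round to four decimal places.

-9.0000

f'(s) = 5/s − 5 = 0 gives s = 1.
f''(s) = -5/s², which is negative for s > 0, so this is a local maximum.
f(1) = 5·ln(1) - 5 - 4 ≈ -9.0000.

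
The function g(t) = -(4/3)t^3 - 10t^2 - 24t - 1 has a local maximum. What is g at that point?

53/3

g'(t) = -4t^2 - 20t - 24 = 0 at t = -3, -2.
Second-derivative test with g''(t) = -8t - 20: g''(-3) = 4 > 0 ⇒ local minimum; g''(-2) = -4 < 0 ⇒ local maximum.
So the local maximum value is g(-2) = 53/3.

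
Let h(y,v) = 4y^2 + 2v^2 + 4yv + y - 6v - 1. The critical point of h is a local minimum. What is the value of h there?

∂h/∂y = 8y + 4v + 1 = 0 and ∂h/∂v = 4y + 4v - 6 = 0, so (y, v) = (-7/4, 13/4).
The Hessian has h_{yy} = 8, h_{vv} = 4, h_{yv} = 4, giving D = 16 > 0 with h_{yy} > 0, so the point is a local minimum.
h(-7/4, 13/4) = -93/8.

-93/8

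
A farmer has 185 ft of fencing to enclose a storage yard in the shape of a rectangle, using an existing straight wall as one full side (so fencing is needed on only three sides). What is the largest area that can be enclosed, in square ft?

Let the sides perpendicular to the wall have length x and the parallel side y, so 2x + y = 185 and the area is A = xy = x(185 − 2x).
A'(x) = 185 − 4x = 0 gives x = 185/4, and A''(x) = −4 < 0 confirms a maximum.
Then y = 185 − 2·185/4 = 185/2 and A = 34225/8.

34225/8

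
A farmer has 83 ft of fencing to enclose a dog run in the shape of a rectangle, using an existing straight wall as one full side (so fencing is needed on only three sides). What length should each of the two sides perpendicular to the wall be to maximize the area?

83/4

Let the sides perpendicular to the wall have length x and the parallel side y, so 2x + y = 83 and the area is A = xy = x(83 − 2x).
A'(x) = 83 − 4x = 0 gives x = 83/4, and A''(x) = −4 < 0 confirms a maximum.
Then y = 83 − 2·83/4 = 83/2 and A = 6889/8.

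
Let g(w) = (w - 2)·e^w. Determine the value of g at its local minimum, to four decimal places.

Differentiating with the product rule gives g'(w) = (w - 1)·e^w. Since e^w > 0, the only critical point is w = 1.
g''(1) has the same sign as 1 > 0, so this is a local minimum.
g(1) = (-1)·e^(1) ≈ -2.7183.

-2.7183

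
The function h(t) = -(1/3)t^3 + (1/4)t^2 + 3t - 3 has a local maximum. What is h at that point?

4/3

Critical points: h'(t) = -t^2 + (1/2)t + 3 vanishes at t = -3/2, 2.
Second-derivative test with h''(t) = -2t + 1/2: h''(-3/2) = 7/2 > 0 ⇒ local minimum; h''(2) = -7/2 < 0 ⇒ local maximum.
Thus h has its local maximum at t = 2, with value 4/3.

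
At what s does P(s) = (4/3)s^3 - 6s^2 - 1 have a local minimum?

3

Critical points: P'(s) = 4s^2 - 12s vanishes at s = 0, 3.
P''(s) = 8s - 12. P''(0) = -12 < 0 ⇒ local maximum; P''(3) = 12 > 0 ⇒ local minimum.
Thus P has its local minimum at s = 3, with value -19.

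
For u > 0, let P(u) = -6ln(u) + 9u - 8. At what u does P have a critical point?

P'(u) = -6/u + 9 = 0 gives u = 2/3.
P''(u) = 6/u², which is positive for u > 0, so this is a local minimum.
P(2/3) = -6·ln(2/3) + 6 - 8 ≈ 0.4328.

2/3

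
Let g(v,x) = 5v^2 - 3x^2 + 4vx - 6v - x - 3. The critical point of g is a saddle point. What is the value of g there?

-355/76

∂g/∂v = 10v + 4x - 6 = 0 and ∂g/∂x = 4v - 6x - 1 = 0, so (v, x) = (10/19, 7/38).
The Hessian has g_{vv} = 10, g_{xx} = -6, g_{vx} = 4, giving D = -76 < 0, so the point is a saddle point.
g(10/19, 7/38) = -355/76.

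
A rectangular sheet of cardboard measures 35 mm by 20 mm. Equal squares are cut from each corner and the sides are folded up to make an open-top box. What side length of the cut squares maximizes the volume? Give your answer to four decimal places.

4.0977

With cut size x, the volume is V(x) = x(35 − 2x)(20 − 2x) for 0 < x < 10.
V'(x) = 12x^2 − 220x + 700. Setting V'(x) = 0 gives x ≈ 4.0977 (the root in (0, 10)).
V''(x) = 24x − 220 is negative there, so this is the maximum; V ≈ 1296.5843.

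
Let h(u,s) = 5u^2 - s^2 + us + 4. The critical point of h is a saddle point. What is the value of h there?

4

∂h/∂u = 10u + s = 0 and ∂h/∂s = u - 2s = 0, so (u, s) = (0, 0).
The Hessian has h_{uu} = 10, h_{ss} = -2, h_{us} = 1, giving D = -21 < 0, so the point is a saddle point.
h(0, 0) = 4.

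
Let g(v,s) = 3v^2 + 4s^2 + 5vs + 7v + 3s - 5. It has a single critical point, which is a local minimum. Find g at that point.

-233/23

∂g/∂v = 6v + 5s + 7 = 0 and ∂g/∂s = 5v + 8s + 3 = 0, so (v, s) = (-41/23, 17/23).
The Hessian has g_{vv} = 6, g_{ss} = 8, g_{vs} = 5, giving D = 23 > 0 with g_{vv} > 0, so the point is a local minimum.
g(-41/23, 17/23) = -233/23.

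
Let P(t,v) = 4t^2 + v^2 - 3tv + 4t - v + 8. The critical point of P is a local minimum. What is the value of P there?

∂P/∂t = 8t - 3v + 4 = 0 and ∂P/∂v = -3t + 2v - 1 = 0, so (t, v) = (-5/7, -4/7).
The Hessian has P_{tt} = 8, P_{vv} = 2, P_{tv} = -3, giving D = 7 > 0 with P_{tt} > 0, so the point is a local minimum.
P(-5/7, -4/7) = 48/7.

48/7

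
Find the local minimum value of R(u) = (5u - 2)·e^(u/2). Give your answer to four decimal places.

-4.4933

By the product rule, R'(u) = ((5/2)u + 4)·e^(u/2). Since e^(u/2) > 0, the only critical point is u = -8/5.
R''(-8/5) has the same sign as 5/2 > 0, so this is a local minimum.
R(-8/5) = (-10)·e^(-4/5) ≈ -4.4933.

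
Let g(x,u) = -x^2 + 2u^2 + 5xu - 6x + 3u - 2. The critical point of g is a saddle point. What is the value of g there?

∂g/∂x = -2x + 5u - 6 = 0 and ∂g/∂u = 5x + 4u + 3 = 0, so (x, u) = (-13/11, 8/11).
The Hessian has g_{xx} = -2, g_{uu} = 4, g_{xu} = 5, giving D = -33 < 0, so the point is a saddle point.
g(-13/11, 8/11) = 29/11.

29/11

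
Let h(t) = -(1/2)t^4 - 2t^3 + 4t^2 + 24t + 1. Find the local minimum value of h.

h'(t) = -2t^3 - 6t^2 + 8t + 24 = 0 at t = -3, -2, 2.
Since h''(t) = -6t^2 - 12t + 8, we get h''(-3) = -10 < 0 ⇒ local maximum; h''(-2) = 8 > 0 ⇒ local minimum; h''(2) = -40 < 0 ⇒ local maximum.
So the local minimum value is h(-2) = -23.

-23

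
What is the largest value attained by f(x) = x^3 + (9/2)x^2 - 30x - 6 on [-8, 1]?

Differentiating, f'(x) = 3x^2 + 9x - 30; whose only zero in [-8, 1] is x = -5.
Candidates: f(-8) = 10; f(-5) = 263/2; f(1) = -61/2.
The maximum over the interval is 263/2, attained at x = -5.

263/2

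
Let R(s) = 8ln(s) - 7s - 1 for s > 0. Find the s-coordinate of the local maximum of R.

8/7

R'(s) = 8/s − 7 = 0 gives s = 8/7.
R''(s) = -8/s², which is negative for s > 0, so this is a local maximum.
R(8/7) = 8·ln(8/7) - 8 - 1 ≈ -7.9317.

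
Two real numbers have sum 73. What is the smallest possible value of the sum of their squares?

5329/2

With a + b = 73, a^2 + b^2 = a^2 + (73 − a)^2.
The derivative 2a − 2(73 − a) = 4a − 146 vanishes at a = 73/2; second derivative 4 > 0, a minimum.
The minimum is 2·(73/2)^2 = 5329/2.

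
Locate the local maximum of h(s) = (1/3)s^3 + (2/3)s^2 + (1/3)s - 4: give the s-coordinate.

-1

h'(s) = s^2 + (4/3)s + 1/3. Setting h'(s) = 0 gives s ∈ {-1, -1/3}.
Second-derivative test with h''(s) = 2s + 4/3: h''(-1) = -2/3 < 0 ⇒ local maximum; h''(-1/3) = 2/3 > 0 ⇒ local minimum.
Thus h has its local maximum at s = -1, with value -4.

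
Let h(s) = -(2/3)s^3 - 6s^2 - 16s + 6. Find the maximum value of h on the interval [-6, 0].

30

h'(s) = -2s^2 - 12s - 16, which vanishes at s = -4 and s = -2.
Evaluating at the critical points and endpoints: h(-6) = 30; h(-4) = 50/3; h(-2) = 58/3; h(0) = 6.
So the maximum is h(-6) = 30.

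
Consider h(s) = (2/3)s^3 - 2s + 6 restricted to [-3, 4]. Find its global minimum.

-6

Differentiating, h'(s) = 2s^2 - 2; which vanishes at s = -1 and s = 1.
Candidates: h(-3) = -6; h(-1) = 22/3; h(1) = 14/3; h(4) = 122/3.
Hence the absolute minimum is -6 at s = -3.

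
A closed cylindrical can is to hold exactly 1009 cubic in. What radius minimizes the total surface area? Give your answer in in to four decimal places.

With radius r and height h, πr²h = 1009 so h = 1009/(πr²), and S(r) = 2πr² + 2πrh = 2πr² + 2·1009/r.
S'(r) = 4πr − 2·1009/r² = 0 ⇒ r³ = 1009/(2π), so r ≈ 5.4355 and h = 2r ≈ 10.8709.
S''(r) = 4π + 4·1009/r³ > 0, so this is the minimum; S ≈ 556.8976.

5.4355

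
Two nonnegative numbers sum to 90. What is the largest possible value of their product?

2025

With x + y = 90, the product is P(x) = x(90 − x).
P'(x) = 90 − 2x = 0 gives x = 45; P'' = −2 < 0, so this is the maximum.
P = 45·45 = 2025.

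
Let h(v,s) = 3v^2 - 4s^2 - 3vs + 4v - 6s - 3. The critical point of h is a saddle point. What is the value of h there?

∂h/∂v = 6v - 3s + 4 = 0 and ∂h/∂s = -3v - 8s - 6 = 0, so (v, s) = (-50/57, -8/19).
The Hessian has h_{vv} = 6, h_{ss} = -8, h_{vs} = -3, giving D = -57 < 0, so the point is a saddle point.
h(-50/57, -8/19) = -199/57.

-199/57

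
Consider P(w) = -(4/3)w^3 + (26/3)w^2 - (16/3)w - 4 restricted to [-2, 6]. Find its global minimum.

-12

The derivative is -4w^2 + (52/3)w - 16/3, which vanishes at w = 1/3 and w = 4.
Candidates: P(-2) = 52; P(1/3) = -394/81; P(4) = 28; P(6) = -12.
Hence the absolute minimum is -12 at w = 6.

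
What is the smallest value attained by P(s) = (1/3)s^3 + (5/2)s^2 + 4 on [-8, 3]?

The derivative is s^2 + 5s, which vanishes at s = -5 and s = 0.
Evaluating at the critical points and endpoints: P(-8) = -20/3; P(-5) = 149/6; P(0) = 4; P(3) = 71/2.
The minimum over the interval is -20/3, attained at s = -8.

-20/3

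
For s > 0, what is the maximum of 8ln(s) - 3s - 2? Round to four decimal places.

P'(s) = 8/s − 3 = 0 gives s = 8/3.
P''(s) = -8/s², which is negative for s > 0, so this is a local maximum.
P(8/3) = 8·ln(8/3) - 8 - 2 ≈ -2.1534.

-2.1534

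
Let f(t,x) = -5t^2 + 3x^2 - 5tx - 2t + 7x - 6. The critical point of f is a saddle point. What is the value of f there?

-813/85

∂f/∂t = -10t - 5x - 2 = 0 and ∂f/∂x = -5t + 6x + 7 = 0, so (t, x) = (23/85, -16/17).
The Hessian has f_{tt} = -10, f_{xx} = 6, f_{tx} = -5, giving D = -85 < 0, so the point is a saddle point.
f(23/85, -16/17) = -813/85.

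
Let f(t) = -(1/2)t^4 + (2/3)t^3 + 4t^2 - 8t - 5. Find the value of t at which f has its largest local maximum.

f'(t) = -2t^3 + 2t^2 + 8t - 8. Setting f'(t) = 0 gives t ∈ {-2, 1, 2}.
Since f''(t) = -6t^2 + 4t + 8, we get f''(-2) = -24 < 0 ⇒ local maximum; f''(1) = 6 > 0 ⇒ local minimum; f''(2) = -8 < 0 ⇒ local maximum.
The largest local maximum is f(-2) = 41/3.

-2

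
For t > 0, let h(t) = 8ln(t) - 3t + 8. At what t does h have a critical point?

h'(t) = 8/t − 3 = 0 gives t = 8/3.
h''(t) = -8/t², which is negative for t > 0, so this is a local maximum.
h(8/3) = 8·ln(8/3) - 8 + 8 ≈ 7.8466.

8/3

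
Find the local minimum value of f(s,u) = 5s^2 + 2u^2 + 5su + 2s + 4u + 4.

4/5

∂f/∂s = 10s + 5u + 2 = 0 and ∂f/∂u = 5s + 4u + 4 = 0, so (s, u) = (4/5, -2).
The Hessian has f_{ss} = 10, f_{uu} = 4, f_{su} = 5, giving D = 15 > 0 with f_{ss} > 0, so the point is a local minimum.
f(4/5, -2) = 4/5.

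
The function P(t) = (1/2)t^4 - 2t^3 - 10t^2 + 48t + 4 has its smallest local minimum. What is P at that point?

-271/2

P'(t) = 2t^3 - 6t^2 - 20t + 48 = 0 at t = -3, 2, 4.
Second-derivative test with P''(t) = 6t^2 - 12t - 20: P''(-3) = 70 > 0 ⇒ local minimum; P''(2) = -20 < 0 ⇒ local maximum; P''(4) = 28 > 0 ⇒ local minimum.
Thus P has its smallest local minimum at t = -3, with value -271/2.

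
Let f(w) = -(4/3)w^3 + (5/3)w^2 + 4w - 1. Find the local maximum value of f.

17/4

f'(w) = -4w^2 + (10/3)w + 4. Setting f'(w) = 0 gives w ∈ {-2/3, 3/2}.
f''(w) = -8w + 10/3. f''(-2/3) = 26/3 > 0 ⇒ local minimum; f''(3/2) = -26/3 < 0 ⇒ local maximum.
So the local maximum value is f(3/2) = 17/4.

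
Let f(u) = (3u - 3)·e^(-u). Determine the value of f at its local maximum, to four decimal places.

By the product rule, f'(u) = (-3u + 6)·e^(-u). Since e^(-u) > 0, the only critical point is u = 2.
f''(2) has the same sign as -3 < 0, so this is a local maximum.
f(2) = (3)·e^(-2) ≈ 0.4060.

0.4060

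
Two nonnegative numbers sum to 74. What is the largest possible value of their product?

1369

With x + y = 74, the product is P(x) = x(74 − x).
P'(x) = 74 − 2x = 0 gives x = 37; P'' = −2 < 0, so this is the maximum.
P = 37·37 = 1369.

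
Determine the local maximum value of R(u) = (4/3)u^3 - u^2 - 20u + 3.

85/3

Critical points: R'(u) = 4u^2 - 2u - 20 vanishes at u = -2, 5/2.
Since R''(u) = 8u - 2, we get R''(-2) = -18 < 0 ⇒ local maximum; R''(5/2) = 18 > 0 ⇒ local minimum.
The local maximum is R(-2) = 85/3.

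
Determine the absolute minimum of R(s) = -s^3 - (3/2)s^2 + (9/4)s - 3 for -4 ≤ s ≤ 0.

-51/8

Differentiating, R'(s) = -3s^2 - 3s + 9/4; whose only zero in [-4, 0] is s = -3/2.
Evaluating at the critical points and endpoints: R(-4) = 28, R(-3/2) = -51/8, R(0) = -3.
The minimum over the interval is -51/8, attained at s = -3/2.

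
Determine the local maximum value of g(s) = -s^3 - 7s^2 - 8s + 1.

95/27

Critical points: g'(s) = -3s^2 - 14s - 8 vanishes at s = -4, -2/3.
g''(s) = -6s - 14. g''(-4) = 10 > 0 ⇒ local minimum; g''(-2/3) = -10 < 0 ⇒ local maximum.
The local maximum is g(-2/3) = 95/27.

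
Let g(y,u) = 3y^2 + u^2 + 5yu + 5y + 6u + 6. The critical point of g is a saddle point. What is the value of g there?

∂g/∂y = 6y + 5u + 5 = 0 and ∂g/∂u = 5y + 2u + 6 = 0, so (y, u) = (-20/13, 11/13).
The Hessian has g_{yy} = 6, g_{uu} = 2, g_{yu} = 5, giving D = -13 < 0, so the point is a saddle point.
g(-20/13, 11/13) = 61/13.

61/13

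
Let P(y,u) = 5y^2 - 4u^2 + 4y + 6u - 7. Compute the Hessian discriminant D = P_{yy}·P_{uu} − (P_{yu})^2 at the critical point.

∂P/∂y = 10y + 4 = 0 and ∂P/∂u = -8u + 6 = 0, so (y, u) = (-2/5, 3/4).
The Hessian has P_{yy} = 10, P_{uu} = -8, P_{yu} = 0, giving D = -80 < 0, so the point is a saddle point.
D = (10)·(-8) − (0)^2 = -80.

-80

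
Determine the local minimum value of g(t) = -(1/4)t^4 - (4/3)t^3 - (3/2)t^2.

-5/12

Critical points: g'(t) = -t^3 - 4t^2 - 3t vanishes at t = -3, -1, 0.
g''(t) = -3t^2 - 8t - 3. g''(-3) = -6 < 0 ⇒ local maximum; g''(-1) = 2 > 0 ⇒ local minimum; g''(0) = -3 < 0 ⇒ local maximum.
The local minimum is g(-1) = -5/12.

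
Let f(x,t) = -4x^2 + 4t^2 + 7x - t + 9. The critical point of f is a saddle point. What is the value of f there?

∂f/∂x = -8x + 7 = 0 and ∂f/∂t = 8t - 1 = 0, so (x, t) = (7/8, 1/8).
The Hessian has f_{xx} = -8, f_{tt} = 8, f_{xt} = 0, giving D = -64 < 0, so the point is a saddle point.
f(7/8, 1/8) = 12.

12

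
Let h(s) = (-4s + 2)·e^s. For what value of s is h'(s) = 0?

-1/2

By the product rule, h'(s) = (-4s - 2)·e^s. Since e^s > 0, the only critical point is s = -1/2.
h''(-1/2) has the same sign as -4 < 0, so this is a local maximum.
h(-1/2) = (4)·e^(-1/2) ≈ 2.4261.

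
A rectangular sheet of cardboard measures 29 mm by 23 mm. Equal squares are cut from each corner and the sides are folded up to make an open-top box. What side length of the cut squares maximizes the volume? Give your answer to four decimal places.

4.2476

With cut size x, the volume is V(x) = x(29 − 2x)(23 − 2x) for 0 < x < 11.5.
V'(x) = 12x^2 − 208x + 667. Setting V'(x) = 0 gives x ≈ 4.2476 (the root in (0, 11.5)).
V''(x) = 24x − 208 is negative there, so this is the maximum; V ≈ 1263.3128.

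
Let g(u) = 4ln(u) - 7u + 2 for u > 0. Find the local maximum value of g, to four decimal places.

g'(u) = 4/u − 7 = 0 gives u = 4/7.
g''(u) = -4/u², which is negative for u > 0, so this is a local maximum.
g(4/7) = 4·ln(4/7) - 4 + 2 ≈ -4.2385.

-4.2385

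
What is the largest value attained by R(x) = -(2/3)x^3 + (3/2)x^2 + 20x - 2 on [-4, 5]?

178/3

Differentiating, R'(x) = -2x^2 + 3x + 20; which vanishes at x = -5/2 and x = 4.
Compare values at every candidate in [-4, 5]: R(-4) = -46/3, R(-5/2) = -773/24, R(4) = 178/3, R(5) = 313/6.
The maximum over the interval is 178/3, attained at x = 4.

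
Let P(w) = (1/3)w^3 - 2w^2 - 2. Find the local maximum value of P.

-2

P'(w) = w^2 - 4w. Setting P'(w) = 0 gives w ∈ {0, 4}.
Since P''(w) = 2w - 4, we get P''(0) = -4 < 0 ⇒ local maximum; P''(4) = 4 > 0 ⇒ local minimum.
The local maximum is P(0) = -2.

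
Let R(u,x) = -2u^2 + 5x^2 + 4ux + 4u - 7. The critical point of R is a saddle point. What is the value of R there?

-39/7

∂R/∂u = -4u + 4x + 4 = 0 and ∂R/∂x = 4u + 10x = 0, so (u, x) = (5/7, -2/7).
The Hessian has R_{uu} = -4, R_{xx} = 10, R_{ux} = 4, giving D = -56 < 0, so the point is a saddle point.
R(5/7, -2/7) = -39/7.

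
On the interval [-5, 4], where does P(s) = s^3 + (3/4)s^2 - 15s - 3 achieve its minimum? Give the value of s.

-5

Differentiating, P'(s) = 3s^2 + (3/2)s - 15; which vanishes at s = -5/2 and s = 2.
Evaluating at the critical points and endpoints: P(-5) = -137/4; P(-5/2) = 377/16; P(2) = -22; P(4) = 13.
The minimum over the interval is -137/4, attained at s = -5.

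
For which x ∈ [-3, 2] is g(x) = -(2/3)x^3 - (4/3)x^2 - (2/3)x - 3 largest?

-3

Differentiating, g'(x) = -2x^2 - (8/3)x - 2/3; which vanishes at x = -1 and x = -1/3.
Compare values at every candidate in [-3, 2]: g(-3) = 5, g(-1) = -3, g(-1/3) = -235/81, g(2) = -15.
So the maximum is g(-3) = 5.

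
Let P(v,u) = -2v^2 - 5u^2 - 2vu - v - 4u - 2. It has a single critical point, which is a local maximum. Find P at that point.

-43/36

∂P/∂v = -4v - 2u - 1 = 0 and ∂P/∂u = -2v - 10u - 4 = 0, so (v, u) = (-1/18, -7/18).
The Hessian has P_{vv} = -4, P_{uu} = -10, P_{vu} = -2, giving D = 36 > 0 with P_{vv} < 0, so the point is a local maximum.
P(-1/18, -7/18) = -43/36.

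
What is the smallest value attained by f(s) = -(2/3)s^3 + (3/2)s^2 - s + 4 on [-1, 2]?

The derivative is -2s^2 + 3s - 1, which vanishes at s = 1/2 and s = 1.
Candidates: f(-1) = 43/6,  f(1/2) = 91/24,  f(1) = 23/6,  f(2) = 8/3.
The minimum over the interval is 8/3, attained at s = 2.

8/3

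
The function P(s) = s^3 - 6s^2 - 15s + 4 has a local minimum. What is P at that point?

-96

P'(s) = 3s^2 - 12s - 15 = 0 at s = -1, 5.
P''(s) = 6s - 12. P''(-1) = -18 < 0 ⇒ local maximum; P''(5) = 18 > 0 ⇒ local minimum.
The local minimum is P(5) = -96.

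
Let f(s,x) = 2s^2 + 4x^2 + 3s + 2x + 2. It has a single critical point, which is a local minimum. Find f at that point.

5/8

∂f/∂s = 4s + 3 = 0 and ∂f/∂x = 8x + 2 = 0, so (s, x) = (-3/4, -1/4).
The Hessian has f_{ss} = 4, f_{xx} = 8, f_{sx} = 0, giving D = 32 > 0 with f_{ss} > 0, so the point is a local minimum.
f(-3/4, -1/4) = 5/8.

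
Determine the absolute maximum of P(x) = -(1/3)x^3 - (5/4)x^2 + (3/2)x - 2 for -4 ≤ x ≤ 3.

-77/48

The derivative is -x^2 - (5/2)x + 3/2, which vanishes at x = -3 and x = 1/2.
Evaluating at the critical points and endpoints: P(-4) = -20/3,  P(-3) = -35/4,  P(1/2) = -77/48,  P(3) = -71/4.
The maximum over the interval is -77/48, attained at x = 1/2.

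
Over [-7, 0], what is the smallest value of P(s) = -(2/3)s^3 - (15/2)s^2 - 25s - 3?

The derivative is -2s^2 - 15s - 25, which vanishes at s = -5 and s = -5/2.
Evaluating at the critical points and endpoints: P(-7) = 199/6; P(-5) = 107/6; P(-5/2) = 553/24; P(0) = -3.
So the minimum is P(0) = -3.

-3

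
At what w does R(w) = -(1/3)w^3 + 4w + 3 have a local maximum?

2

Critical points: R'(w) = -w^2 + 4 vanishes at w = -2, 2.
R''(w) = -2w. R''(-2) = 4 > 0 ⇒ local minimum; R''(2) = -4 < 0 ⇒ local maximum.
So the local maximum value is R(2) = 25/3.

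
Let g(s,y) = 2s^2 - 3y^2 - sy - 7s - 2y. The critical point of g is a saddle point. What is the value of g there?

-5

∂g/∂s = 4s - y - 7 = 0 and ∂g/∂y = -s - 6y - 2 = 0, so (s, y) = (8/5, -3/5).
The Hessian has g_{ss} = 4, g_{yy} = -6, g_{sy} = -1, giving D = -25 < 0, so the point is a saddle point.
g(8/5, -3/5) = -5.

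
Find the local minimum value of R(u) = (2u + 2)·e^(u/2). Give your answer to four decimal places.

-0.8925

R'(u) = 2·e^(u/2) + (2u + 2)·(1/2)·e^(u/2) = (u + 3)·e^(u/2). Since e^(u/2) > 0, the only critical point is u = -3.
R''(-3) has the same sign as 1 > 0, so this is a local minimum.
R(-3) = (-4)·e^(-3/2) ≈ -0.8925.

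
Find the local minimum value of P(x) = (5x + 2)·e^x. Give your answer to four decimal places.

By the product rule, P'(x) = (5x + 7)·e^x. Since e^x > 0, the only critical point is x = -7/5.
P''(-7/5) has the same sign as 5 > 0, so this is a local minimum.
P(-7/5) = (-5)·e^(-7/5) ≈ -1.2330.

-1.2330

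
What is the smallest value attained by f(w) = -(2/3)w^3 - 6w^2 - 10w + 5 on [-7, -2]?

f'(w) = -2w^2 - 12w - 10, whose only zero in [-7, -2] is w = -5.
Evaluating at the critical points and endpoints: f(-7) = 29/3,  f(-5) = -35/3,  f(-2) = 19/3.
The minimum over the interval is -35/3, attained at w = -5.

-35/3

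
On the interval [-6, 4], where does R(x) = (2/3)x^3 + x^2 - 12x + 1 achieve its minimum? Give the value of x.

-6

The derivative is 2x^2 + 2x - 12, which vanishes at x = -3 and x = 2.
Compare values at every candidate in [-6, 4]: R(-6) = -35, R(-3) = 28, R(2) = -41/3, R(4) = 35/3.
Hence the absolute minimum is -35 at x = -6.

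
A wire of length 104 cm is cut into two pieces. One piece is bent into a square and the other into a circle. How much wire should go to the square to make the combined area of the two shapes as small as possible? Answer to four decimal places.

Let x be the length used for the square. Square side x/4; circle radius (104−x)/(2π).
A(x) = (x/4)² + π·((104−x)/(2π))² = x²/16 + (104−x)²/(4π) for 0 ≤ x ≤ 104. A'(x) = x/8 − (104−x)/(2π) = 0 gives x = 4·104/(π+4) ≈ 58.2503.
A'' = 1/8 + 1/(2π) > 0, so this gives the minimum combined area; x ≈ 58.2503 cm to the square.

58.2503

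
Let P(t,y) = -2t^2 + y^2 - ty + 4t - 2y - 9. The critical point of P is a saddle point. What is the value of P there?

∂P/∂t = -4t - y + 4 = 0 and ∂P/∂y = -t + 2y - 2 = 0, so (t, y) = (2/3, 4/3).
The Hessian has P_{tt} = -4, P_{yy} = 2, P_{ty} = -1, giving D = -9 < 0, so the point is a saddle point.
P(2/3, 4/3) = -9.

-9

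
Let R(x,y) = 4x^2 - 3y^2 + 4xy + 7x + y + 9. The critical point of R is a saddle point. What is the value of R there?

∂R/∂x = 8x + 4y + 7 = 0 and ∂R/∂y = 4x - 6y + 1 = 0, so (x, y) = (-23/32, -5/16).
The Hessian has R_{xx} = 8, R_{yy} = -6, R_{xy} = 4, giving D = -64 < 0, so the point is a saddle point.
R(-23/32, -5/16) = 405/64.

405/64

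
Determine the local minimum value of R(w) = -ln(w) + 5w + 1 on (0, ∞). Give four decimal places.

3.6094

R'(w) = -1/w + 5 = 0 gives w = 1/5.
R''(w) = 1/w², which is positive for w > 0, so this is a local minimum.
R(1/5) = -1·ln(1/5) + 1 + 1 ≈ 3.6094.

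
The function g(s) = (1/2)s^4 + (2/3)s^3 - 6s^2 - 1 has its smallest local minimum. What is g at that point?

g'(s) = 2s^3 + 2s^2 - 12s. Setting g'(s) = 0 gives s ∈ {-3, 0, 2}.
Since g''(s) = 6s^2 + 4s - 12, we get g''(-3) = 30 > 0 ⇒ local minimum; g''(0) = -12 < 0 ⇒ local maximum; g''(2) = 20 > 0 ⇒ local minimum.
The smallest local minimum is g(-3) = -65/2.

-65/2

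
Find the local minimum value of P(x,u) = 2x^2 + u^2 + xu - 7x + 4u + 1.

-102/7

∂P/∂x = 4x + u - 7 = 0 and ∂P/∂u = x + 2u + 4 = 0, so (x, u) = (18/7, -23/7).
The Hessian has P_{xx} = 4, P_{uu} = 2, P_{xu} = 1, giving D = 7 > 0 with P_{xx} > 0, so the point is a local minimum.
P(18/7, -23/7) = -102/7.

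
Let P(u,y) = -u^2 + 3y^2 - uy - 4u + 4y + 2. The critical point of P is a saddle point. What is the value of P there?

∂P/∂u = -2u - y - 4 = 0 and ∂P/∂y = -u + 6y + 4 = 0, so (u, y) = (-20/13, -12/13).
The Hessian has P_{uu} = -2, P_{yy} = 6, P_{uy} = -1, giving D = -13 < 0, so the point is a saddle point.
P(-20/13, -12/13) = 42/13.

42/13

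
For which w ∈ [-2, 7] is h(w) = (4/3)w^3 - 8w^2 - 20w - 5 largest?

-1

h'(w) = 4w^2 - 16w - 20, which vanishes at w = -1 and w = 5.
Evaluating at the critical points and endpoints: h(-2) = -23/3; h(-1) = 17/3; h(5) = -415/3; h(7) = -239/3.
So the maximum is h(-1) = 17/3.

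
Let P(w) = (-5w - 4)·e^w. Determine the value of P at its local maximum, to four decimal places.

Differentiating with the product rule gives P'(w) = (-5w - 9)·e^w. Since e^w > 0, the only critical point is w = -9/5.
P''(-9/5) has the same sign as -5 < 0, so this is a local maximum.
P(-9/5) = (5)·e^(-9/5) ≈ 0.8265.

0.8265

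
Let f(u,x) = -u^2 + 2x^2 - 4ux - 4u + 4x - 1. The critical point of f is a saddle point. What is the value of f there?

∂f/∂u = -2u - 4x - 4 = 0 and ∂f/∂x = -4u + 4x + 4 = 0, so (u, x) = (0, -1).
The Hessian has f_{uu} = -2, f_{xx} = 4, f_{ux} = -4, giving D = -24 < 0, so the point is a saddle point.
f(0, -1) = -3.

-3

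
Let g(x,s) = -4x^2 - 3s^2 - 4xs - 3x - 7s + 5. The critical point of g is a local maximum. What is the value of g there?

∂g/∂x = -8x - 4s - 3 = 0 and ∂g/∂s = -4x - 6s - 7 = 0, so (x, s) = (5/16, -11/8).
The Hessian has g_{xx} = -8, g_{ss} = -6, g_{xs} = -4, giving D = 32 > 0 with g_{xx} < 0, so the point is a local maximum.
g(5/16, -11/8) = 299/32.

299/32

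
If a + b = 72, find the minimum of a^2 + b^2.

2592

With a + b = 72, a^2 + b^2 = a^2 + (72 − a)^2.
The derivative 2a − 2(72 − a) = 4a − 144 vanishes at a = 36; second derivative 4 > 0, a minimum.
The minimum is 2·(36)^2 = 2592.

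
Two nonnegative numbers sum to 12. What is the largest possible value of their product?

36

With x + y = 12, the product is P(x) = x(12 − x).
P'(x) = 12 − 2x = 0 gives x = 6; P'' = −2 < 0, so this is the maximum.
P = 6·6 = 36.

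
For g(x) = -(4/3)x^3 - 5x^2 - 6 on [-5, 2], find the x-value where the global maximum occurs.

The derivative is -4x^2 - 10x, which vanishes at x = -5/2 and x = 0.
Candidates: g(-5) = 107/3; g(-5/2) = -197/12; g(0) = -6; g(2) = -110/3.
The maximum over the interval is 107/3, attained at x = -5.

-5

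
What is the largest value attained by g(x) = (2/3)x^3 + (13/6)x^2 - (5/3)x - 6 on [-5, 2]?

14/3

Differentiating, g'(x) = 2x^2 + (13/3)x - 5/3; which vanishes at x = -5/2 and x = 1/3.
Compare values at every candidate in [-5, 2]: g(-5) = -161/6; g(-5/2) = 31/24; g(1/3) = -1019/162; g(2) = 14/3.
So the maximum is g(2) = 14/3.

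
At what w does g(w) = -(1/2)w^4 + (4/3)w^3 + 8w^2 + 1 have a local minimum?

Critical points: g'(w) = -2w^3 + 4w^2 + 16w vanishes at w = -2, 0, 4.
Since g''(w) = -6w^2 + 8w + 16, we get g''(-2) = -24 < 0 ⇒ local maximum; g''(0) = 16 > 0 ⇒ local minimum; g''(4) = -48 < 0 ⇒ local maximum.
The local minimum is g(0) = 1.

0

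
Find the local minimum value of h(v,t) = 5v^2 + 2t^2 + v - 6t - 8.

∂h/∂v = 10v + 1 = 0 and ∂h/∂t = 4t - 6 = 0, so (v, t) = (-1/10, 3/2).
The Hessian has h_{vv} = 10, h_{tt} = 4, h_{vt} = 0, giving D = 40 > 0 with h_{vv} > 0, so the point is a local minimum.
h(-1/10, 3/2) = -251/20.

-251/20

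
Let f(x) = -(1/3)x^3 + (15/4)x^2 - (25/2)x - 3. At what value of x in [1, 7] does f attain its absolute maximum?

1

Differentiating, f'(x) = -x^2 + (15/2)x - 25/2; which vanishes at x = 5/2 and x = 5.
Compare values at every candidate in [1, 7]: f(1) = -145/12; f(5/2) = -769/48; f(5) = -161/12; f(7) = -253/12.
Hence the absolute maximum is -145/12 at x = 1.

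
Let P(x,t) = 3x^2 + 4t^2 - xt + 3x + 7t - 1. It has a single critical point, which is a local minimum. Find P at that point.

∂P/∂x = 6x - t + 3 = 0 and ∂P/∂t = -x + 8t + 7 = 0, so (x, t) = (-31/47, -45/47).
The Hessian has P_{xx} = 6, P_{tt} = 8, P_{xt} = -1, giving D = 47 > 0 with P_{xx} > 0, so the point is a local minimum.
P(-31/47, -45/47) = -251/47.

-251/47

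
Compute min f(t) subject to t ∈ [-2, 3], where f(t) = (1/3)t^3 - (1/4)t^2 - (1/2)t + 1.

The derivative is t^2 - (1/2)t - 1/2, which vanishes at t = -1/2 and t = 1.
Compare values at every candidate in [-2, 3]: f(-2) = -5/3, f(-1/2) = 55/48, f(1) = 7/12, f(3) = 25/4.
The minimum over the interval is -5/3, attained at t = -2.

-5/3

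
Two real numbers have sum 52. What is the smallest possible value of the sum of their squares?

With a + b = 52, a^2 + b^2 = a^2 + (52 − a)^2.
The derivative 2a − 2(52 − a) = 4a − 104 vanishes at a = 26; second derivative 4 > 0, a minimum.
The minimum is 2·(26)^2 = 1352.

1352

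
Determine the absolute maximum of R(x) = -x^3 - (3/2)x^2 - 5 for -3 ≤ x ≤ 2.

17/2

Differentiating, R'(x) = -3x^2 - 3x; which vanishes at x = -1 and x = 0.
Candidates: R(-3) = 17/2, R(-1) = -11/2, R(0) = -5, R(2) = -19.
So the maximum is R(-3) = 17/2.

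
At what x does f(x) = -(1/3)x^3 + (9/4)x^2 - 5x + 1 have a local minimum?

f'(x) = -x^2 + (9/2)x - 5 = 0 at x = 2, 5/2.
Since f''(x) = -2x + 9/2, we get f''(2) = 1/2 > 0 ⇒ local minimum; f''(5/2) = -1/2 < 0 ⇒ local maximum.
The local minimum is f(2) = -8/3.

2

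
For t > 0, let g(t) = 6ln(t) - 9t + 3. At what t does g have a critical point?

2/3

g'(t) = 6/t − 9 = 0 gives t = 2/3.
g''(t) = -6/t², which is negative for t > 0, so this is a local maximum.
g(2/3) = 6·ln(2/3) - 6 + 3 ≈ -5.4328.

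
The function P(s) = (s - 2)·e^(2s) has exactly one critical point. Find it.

P'(s) = 1·e^(2s) + (s - 2)·2·e^(2s) = (2s - 3)·e^(2s). Since e^(2s) > 0, the only critical point is s = 3/2.
P''(3/2) has the same sign as 2 > 0, so this is a local minimum.
P(3/2) = (-1/2)·e^(3) ≈ -10.0428.

3/2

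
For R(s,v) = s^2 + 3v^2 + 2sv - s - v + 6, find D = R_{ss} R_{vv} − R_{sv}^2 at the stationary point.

8

∂R/∂s = 2s + 2v - 1 = 0 and ∂R/∂v = 2s + 6v - 1 = 0, so (s, v) = (1/2, 0).
The Hessian has R_{ss} = 2, R_{vv} = 6, R_{sv} = 2, giving D = 8 > 0 with R_{ss} > 0, so the point is a local minimum.
D = (2)·(6) − (2)^2 = 8.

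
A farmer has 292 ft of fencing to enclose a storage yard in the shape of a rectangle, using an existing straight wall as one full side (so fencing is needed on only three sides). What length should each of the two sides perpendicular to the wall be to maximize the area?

73

Let the sides perpendicular to the wall have length x and the parallel side y, so 2x + y = 292 and the area is A = xy = x(292 − 2x).
A'(x) = 292 − 4x = 0 gives x = 73, and A''(x) = −4 < 0 confirms a maximum.
Then y = 292 − 2·73 = 146 and A = 10658.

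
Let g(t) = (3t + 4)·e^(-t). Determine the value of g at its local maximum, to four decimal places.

4.1868

By the product rule, g'(t) = (-3t - 1)·e^(-t). Since e^(-t) > 0, the only critical point is t = -1/3.
g''(-1/3) has the same sign as -3 < 0, so this is a local maximum.
g(-1/3) = (3)·e^(1/3) ≈ 4.1868.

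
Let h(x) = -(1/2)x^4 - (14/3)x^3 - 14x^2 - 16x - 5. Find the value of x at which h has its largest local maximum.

Critical points: h'(x) = -2x^3 - 14x^2 - 28x - 16 vanishes at x = -4, -2, -1.
Second-derivative test with h''(x) = -6x^2 - 28x - 28: h''(-4) = -12 < 0 ⇒ local maximum; h''(-2) = 4 > 0 ⇒ local minimum; h''(-1) = -6 < 0 ⇒ local maximum.
The largest local maximum is h(-4) = 17/3.

-4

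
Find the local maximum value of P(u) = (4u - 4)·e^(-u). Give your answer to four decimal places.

P'(u) = 4·e^(-u) + (4u - 4)·(-1)·e^(-u) = (-4u + 8)·e^(-u). Since e^(-u) > 0, the only critical point is u = 2.
P''(2) has the same sign as -4 < 0, so this is a local maximum.
P(2) = (4)·e^(-2) ≈ 0.5413.

0.5413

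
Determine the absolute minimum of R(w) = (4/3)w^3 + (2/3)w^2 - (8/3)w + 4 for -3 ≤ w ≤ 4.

Differentiating, R'(w) = 4w^2 + (4/3)w - 8/3; which vanishes at w = -1 and w = 2/3.
Compare values at every candidate in [-3, 4]: R(-3) = -18,  R(-1) = 6,  R(2/3) = 236/81,  R(4) = 268/3.
So the minimum is R(-3) = -18.

-18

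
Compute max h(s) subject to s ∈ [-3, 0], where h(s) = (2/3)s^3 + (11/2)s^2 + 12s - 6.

h'(s) = 2s^2 + 11s + 12, whose only zero in [-3, 0] is s = -3/2.
Candidates: h(-3) = -21/2; h(-3/2) = -111/8; h(0) = -6.
So the maximum is h(0) = -6.

-6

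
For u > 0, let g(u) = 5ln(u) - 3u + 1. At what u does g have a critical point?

g'(u) = 5/u − 3 = 0 gives u = 5/3.
g''(u) = -5/u², which is negative for u > 0, so this is a local maximum.
g(5/3) = 5·ln(5/3) - 5 + 1 ≈ -1.4459.

5/3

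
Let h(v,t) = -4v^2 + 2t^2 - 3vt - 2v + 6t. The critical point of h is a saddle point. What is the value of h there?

∂h/∂v = -8v - 3t - 2 = 0 and ∂h/∂t = -3v + 4t + 6 = 0, so (v, t) = (10/41, -54/41).
The Hessian has h_{vv} = -8, h_{tt} = 4, h_{vt} = -3, giving D = -41 < 0, so the point is a saddle point.
h(10/41, -54/41) = -172/41.

-172/41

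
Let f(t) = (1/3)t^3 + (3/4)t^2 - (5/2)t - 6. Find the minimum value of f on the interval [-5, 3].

-197/12

The derivative is t^2 + (3/2)t - 5/2, which vanishes at t = -5/2 and t = 1.
Compare values at every candidate in [-5, 3]: f(-5) = -197/12; f(-5/2) = -13/48; f(1) = -89/12; f(3) = 9/4.
So the minimum is f(-5) = -197/12.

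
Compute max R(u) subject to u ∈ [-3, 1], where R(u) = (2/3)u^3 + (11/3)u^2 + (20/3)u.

11

Differentiating, R'(u) = 2u^2 + (22/3)u + 20/3; which vanishes at u = -2 and u = -5/3.
Evaluating at the critical points and endpoints: R(-3) = -5,  R(-2) = -4,  R(-5/3) = -325/81,  R(1) = 11.
Hence the absolute maximum is 11 at u = 1.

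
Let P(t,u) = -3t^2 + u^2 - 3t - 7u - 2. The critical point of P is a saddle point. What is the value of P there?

-27/2

∂P/∂t = -6t - 3 = 0 and ∂P/∂u = 2u - 7 = 0, so (t, u) = (-1/2, 7/2).
The Hessian has P_{tt} = -6, P_{uu} = 2, P_{tu} = 0, giving D = -12 < 0, so the point is a saddle point.
P(-1/2, 7/2) = -27/2.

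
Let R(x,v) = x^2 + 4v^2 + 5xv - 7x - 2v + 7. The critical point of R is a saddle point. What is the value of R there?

∂R/∂x = 2x + 5v - 7 = 0 and ∂R/∂v = 5x + 8v - 2 = 0, so (x, v) = (-46/9, 31/9).
The Hessian has R_{xx} = 2, R_{vv} = 8, R_{xv} = 5, giving D = -9 < 0, so the point is a saddle point.
R(-46/9, 31/9) = 193/9.

193/9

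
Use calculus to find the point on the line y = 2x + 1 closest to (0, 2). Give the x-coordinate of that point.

2/5

Minimize D(x)^2 = (x + 0)^2 + (2x - 1)^2.
d/dx[D^2] = 2(x + 0) + 2·2·(2x - 1) = 0 ⇒ x = 2/5.
Then y = 9/5 and the distance is √(1/5) ≈ 0.4472.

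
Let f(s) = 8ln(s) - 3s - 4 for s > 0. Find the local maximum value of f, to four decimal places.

f'(s) = 8/s − 3 = 0 gives s = 8/3.
f''(s) = -8/s², which is negative for s > 0, so this is a local maximum.
f(8/3) = 8·ln(8/3) - 8 - 4 ≈ -4.1534.

-4.1534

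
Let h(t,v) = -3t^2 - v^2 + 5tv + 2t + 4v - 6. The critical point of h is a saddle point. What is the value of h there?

∂h/∂t = -6t + 5v + 2 = 0 and ∂h/∂v = 5t - 2v + 4 = 0, so (t, v) = (-24/13, -34/13).
The Hessian has h_{tt} = -6, h_{vv} = -2, h_{tv} = 5, giving D = -13 < 0, so the point is a saddle point.
h(-24/13, -34/13) = -170/13.

-170/13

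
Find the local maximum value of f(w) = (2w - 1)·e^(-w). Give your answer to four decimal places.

Differentiating with the product rule gives f'(w) = (-2w + 3)·e^(-w). Since e^(-w) > 0, the only critical point is w = 3/2.
f''(3/2) has the same sign as -2 < 0, so this is a local maximum.
f(3/2) = (2)·e^(-3/2) ≈ 0.4463.

0.4463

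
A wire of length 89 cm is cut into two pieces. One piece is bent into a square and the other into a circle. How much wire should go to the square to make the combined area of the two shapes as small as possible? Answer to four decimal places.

49.8488

Let x be the length used for the square. Square side x/4; circle radius (89−x)/(2π).
A(x) = (x/4)² + π·((89−x)/(2π))² = x²/16 + (89−x)²/(4π) for 0 ≤ x ≤ 89. A'(x) = x/8 − (89−x)/(2π) = 0 gives x = 4·89/(π+4) ≈ 49.8488.
A'' = 1/8 + 1/(2π) > 0, so this gives the minimum combined area; x ≈ 49.8488 cm to the square.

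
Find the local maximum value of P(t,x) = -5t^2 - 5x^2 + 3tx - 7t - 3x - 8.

-375/91

∂P/∂t = -10t + 3x - 7 = 0 and ∂P/∂x = 3t - 10x - 3 = 0, so (t, x) = (-79/91, -51/91).
The Hessian has P_{tt} = -10, P_{xx} = -10, P_{tx} = 3, giving D = 91 > 0 with P_{tt} < 0, so the point is a local maximum.
P(-79/91, -51/91) = -375/91.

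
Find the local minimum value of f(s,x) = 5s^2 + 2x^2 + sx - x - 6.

-239/39

∂f/∂s = 10s + x = 0 and ∂f/∂x = s + 4x - 1 = 0, so (s, x) = (-1/39, 10/39).
The Hessian has f_{ss} = 10, f_{xx} = 4, f_{sx} = 1, giving D = 39 > 0 with f_{ss} > 0, so the point is a local minimum.
f(-1/39, 10/39) = -239/39.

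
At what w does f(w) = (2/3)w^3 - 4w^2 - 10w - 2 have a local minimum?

f'(w) = 2w^2 - 8w - 10 = 0 at w = -1, 5.
Second-derivative test with f''(w) = 4w - 8: f''(-1) = -12 < 0 ⇒ local maximum; f''(5) = 12 > 0 ⇒ local minimum.
The local minimum is f(5) = -206/3.

5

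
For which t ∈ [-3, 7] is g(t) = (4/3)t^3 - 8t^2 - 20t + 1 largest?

The derivative is 4t^2 - 16t - 20, which vanishes at t = -1 and t = 5.
Evaluating at the critical points and endpoints: g(-3) = -47; g(-1) = 35/3; g(5) = -397/3; g(7) = -221/3.
The maximum over the interval is 35/3, attained at t = -1.

-1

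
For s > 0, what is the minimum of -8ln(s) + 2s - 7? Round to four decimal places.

h'(s) = -8/s + 2 = 0 gives s = 4.
h''(s) = 8/s², which is positive for s > 0, so this is a local minimum.
h(4) = -8·ln(4) + 8 - 7 ≈ -10.0904.

-10.0904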